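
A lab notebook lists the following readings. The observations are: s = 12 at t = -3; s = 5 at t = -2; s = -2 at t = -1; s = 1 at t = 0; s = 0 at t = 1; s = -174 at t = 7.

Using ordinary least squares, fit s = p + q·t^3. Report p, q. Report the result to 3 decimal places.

p = -0.358, q = -0.506

Normal-equation sums: Σ1 = 6, Σt^3 = 308, Σt^3·t^3 = 118444.
For Aᵀs: Σs = -158, Σt^3·s = -60044.
Determinant 6·118444 − 308² = 615800.
p = ((-158)·118444 − 308·(-60044))/615800 = -1103/3079; q = (6·(-60044) − 308·(-158))/615800 = -1558/3079.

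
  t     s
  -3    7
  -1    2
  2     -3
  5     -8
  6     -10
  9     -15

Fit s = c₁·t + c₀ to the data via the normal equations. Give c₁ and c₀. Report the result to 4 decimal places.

The normal system MᵀM·[c₁, c₀]ᵀ = Mᵀs is [[156, 18]; [18, 6]]·[c₁, c₀]ᵀ = [-264, -27]ᵀ.
Eliminating c₀: 6·(row 1) − 18·(row 2) gives 612·c₁ = 6·(-264) − 18·(-27) = -1098, so c₁ = -61/34.
Then c₀ = ((-27) − 18·(-61/34))/6 = 15/17.

c₁ = -1.7941, c₀ = 0.8824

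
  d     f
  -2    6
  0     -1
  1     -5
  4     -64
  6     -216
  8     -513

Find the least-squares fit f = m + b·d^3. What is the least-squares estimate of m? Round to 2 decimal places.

m = -1.67

From the data, Σ1 = 6, Σd^3 = 785, Σd^3·d^3 = 312961.
Moment sums: Σf = -793, Σd^3·f = -313461.
AᵀA·[m, b]ᵀ = Aᵀf becomes [[6, 785]; [785, 312961]]·[m, b]ᵀ = [-793, -313461]ᵀ.
Eliminating b: 312961·(row 1) − 785·(row 2) gives 1261541·m = 312961·(-793) − 785·(-313461) = -2111188, so m = -2111188/1261541.
Then b = ((-313461) − 785·(-2111188/1261541))/312961 = -1258261/1261541.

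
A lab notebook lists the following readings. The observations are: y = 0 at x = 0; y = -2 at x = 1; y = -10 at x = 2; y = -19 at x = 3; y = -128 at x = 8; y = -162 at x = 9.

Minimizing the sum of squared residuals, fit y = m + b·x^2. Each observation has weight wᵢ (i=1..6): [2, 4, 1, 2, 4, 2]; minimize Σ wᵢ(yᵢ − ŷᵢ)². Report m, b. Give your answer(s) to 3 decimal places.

The normal equations are: 15·m + 444·b = -892;  444·m + 29688·b = -59402.
Eliminating b: 29688·(row 1) − 444·(row 2) gives 248184·m = 29688·(-892) − 444·(-59402) = -107208, so m = -1489/3447.
Then b = ((-59402) − 444·(-1489/3447))/29688 = -27499/13788.

m = -0.432, b = -1.994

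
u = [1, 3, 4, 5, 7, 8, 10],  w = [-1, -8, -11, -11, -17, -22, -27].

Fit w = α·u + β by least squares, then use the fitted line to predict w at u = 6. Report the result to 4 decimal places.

ŵ = -15.4653

AᵀA·[α, β]ᵀ = Aᵀw reads: 264·α + 38·β = -689;  38·α + 7·β = -97.
Δ = 264·7 − 38² = 404.
α = ((-689)·7 − 38·(-97))/404 = -1137/404; β = (264·(-97) − 38·(-689))/404 = 287/202.
At u = 6: ŵ = (-1137/404)·(6) + (287/202)·(1) = -1562/101.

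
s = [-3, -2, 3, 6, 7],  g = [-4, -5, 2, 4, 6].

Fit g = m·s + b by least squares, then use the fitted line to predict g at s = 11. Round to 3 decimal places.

Compute the Gram sums: Σs·s = 107, Σs = 11, Σ1 = 5.
And Σs·g = 94, Σg = 3.
Normal equations: [[107, 11]; [11, 5]]·[m, b]ᵀ = [94, 3]ᵀ.
Determinant 107·5 − 11² = 414.
m = (94·5 − 11·3)/414 = 19/18; b = (107·3 − 11·94)/414 = -31/18.
At s = 11: ĝ = (19/18)·(11) + (-31/18)·(1) = 89/9.

ĝ = 9.889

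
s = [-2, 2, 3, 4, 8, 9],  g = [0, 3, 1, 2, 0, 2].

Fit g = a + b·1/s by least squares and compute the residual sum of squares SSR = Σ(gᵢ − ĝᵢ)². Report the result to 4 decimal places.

SSR = 3.7037

From the data, Σ1 = 6, Σ1/s = 59/72, Σ1/s·1/s = 3637/5184.
Moment sums: Σg = 8, Σ1/s·g = 23/9.
So MᵀM·[a, b]ᵀ = Mᵀg: [[6, 59/72]; [59/72, 3637/5184]]·[a, b]ᵀ = [8, 23/9]ᵀ.
Eliminating b: (3637/5184)·(row 1) − (59/72)·(row 2) gives (18341/5184)·a = (3637/5184)·8 − (59/72)·(23/9) = 95/27, so a = 18240/18341.
Then b = ((23/9) − (59/72)·(18240/18341))/(3637/5184) = 45504/18341.
Residuals: 4512/18341, 14031/18341, -15067/18341, 7066/18341, -23928/18341, 13386/18341; SSR = 67930/18341.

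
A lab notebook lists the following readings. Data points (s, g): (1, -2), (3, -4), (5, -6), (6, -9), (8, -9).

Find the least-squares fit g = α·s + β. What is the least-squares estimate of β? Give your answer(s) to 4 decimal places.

β = -0.9589

Entries of XᵀX: Σs·s = 135, Σs = 23, Σ1 = 5.
And Σs·g = -170, Σg = -30.
det = 135·5 − 23² = 146.
α = ((-170)·5 − 23·(-30))/146 = -80/73; β = (135·(-30) − 23·(-170))/146 = -70/73.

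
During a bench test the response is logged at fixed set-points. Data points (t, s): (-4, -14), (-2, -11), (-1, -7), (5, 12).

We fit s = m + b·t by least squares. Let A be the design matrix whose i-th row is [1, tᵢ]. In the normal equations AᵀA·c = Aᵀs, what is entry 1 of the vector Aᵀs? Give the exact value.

-20

Entry 1 ↔ basis 1, so (Aᵀs)_{1} = Σᵢ sᵢ = (1)·(-14) + (1)·(-11) + (1)·(-7) + (1)·(12) = -20.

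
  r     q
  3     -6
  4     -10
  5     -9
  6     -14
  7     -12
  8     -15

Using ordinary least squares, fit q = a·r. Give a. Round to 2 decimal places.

a = -1.96

Setting ∂/∂a … = 0 gives: 199·a = -391.
Hence a = -391 / 199 ≈ -1.96482.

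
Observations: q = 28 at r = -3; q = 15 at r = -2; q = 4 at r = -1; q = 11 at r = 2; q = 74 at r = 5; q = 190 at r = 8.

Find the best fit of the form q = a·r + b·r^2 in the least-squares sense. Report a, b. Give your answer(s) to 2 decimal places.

a = -0.53, b = 3.04

Compute the Gram sums: Σr·r = 107, Σr·r^2 = 609, Σr^2·r^2 = 4835.
Right-hand side: Σr·q = 1794, Σr^2·q = 14370.
MᵀM·[a, b]ᵀ = Mᵀq becomes [[107, 609]; [609, 4835]]·[a, b]ᵀ = [1794, 14370]ᵀ.
det = 107·4835 − 609² = 146464.
a = (1794·4835 − 609·14370)/146464 = -19335/36616; b = (107·14370 − 609·1794)/146464 = 111261/36616.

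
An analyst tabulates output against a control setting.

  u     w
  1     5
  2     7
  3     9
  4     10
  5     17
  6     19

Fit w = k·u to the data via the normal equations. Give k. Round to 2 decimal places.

Forming XᵀX = [[91]] and Xᵀw = [285]ᵀ gives XᵀX·[k]ᵀ = Xᵀw.
Hence k = 285 / 91 ≈ 3.13187.

k = 3.13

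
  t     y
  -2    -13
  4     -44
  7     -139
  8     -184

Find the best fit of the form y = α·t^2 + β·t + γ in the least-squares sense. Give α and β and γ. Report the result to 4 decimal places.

With design matrix M, MᵀM = [[6769, 911, 133]; [911, 133, 17]; [133, 17, 4]] and Mᵀy = [-19343, -2595, -380]ᵀ.
Solving the 3×3 system (Gaussian elimination) gives α = -11446/3837, β = 1082/1279, γ = 2269/3837.

α = -2.9831, β = 0.8460, γ = 0.5913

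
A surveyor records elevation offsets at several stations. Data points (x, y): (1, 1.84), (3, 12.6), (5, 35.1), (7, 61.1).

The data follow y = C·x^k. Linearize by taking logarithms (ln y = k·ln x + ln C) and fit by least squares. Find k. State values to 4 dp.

k = 1.8122

With ln yᵢ as the transformed response and ln xᵢ as the regressor:
Σln x = 4.6540, Σ(ln x)² = 7.5838, Σln y = 10.8142, Σln x·ln y = 16.5128.
Equations: 7.5838·k + 4.6540·ln C = 16.5128;  4.6540·k + 4·ln C = 10.8142.
Solving (det = 8.6759): k = 1.81222, ln C = 0.59504.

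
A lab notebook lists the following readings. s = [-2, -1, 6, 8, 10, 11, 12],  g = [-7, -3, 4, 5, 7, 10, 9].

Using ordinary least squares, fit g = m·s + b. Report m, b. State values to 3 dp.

m = 1.095, b = -3.313

Sums needed: Σs·s = 470, Σs = 44, Σ1 = 7.
For Aᵀg: Σs·g = 369, Σg = 25.
AᵀA·[m, b]ᵀ = Aᵀg becomes [[470, 44]; [44, 7]]·[m, b]ᵀ = [369, 25]ᵀ.
Eliminating b: 7·(row 1) − 44·(row 2) gives 1354·m = 7·369 − 44·25 = 1483, so m = 1483/1354.
Then b = (25 − 44·(1483/1354))/7 = -2243/677.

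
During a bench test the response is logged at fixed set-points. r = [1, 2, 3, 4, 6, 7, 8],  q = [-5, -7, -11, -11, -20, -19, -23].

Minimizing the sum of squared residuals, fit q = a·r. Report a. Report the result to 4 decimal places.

a = -2.9777

Normal-equation sums: Σr·r = 179.
For Aᵀq: Σr·q = -533.
So AᵀA·[a]ᵀ = Aᵀq: [[179]]·[a]ᵀ = [-533]ᵀ.
Hence a = -533 / 179 ≈ -2.97765.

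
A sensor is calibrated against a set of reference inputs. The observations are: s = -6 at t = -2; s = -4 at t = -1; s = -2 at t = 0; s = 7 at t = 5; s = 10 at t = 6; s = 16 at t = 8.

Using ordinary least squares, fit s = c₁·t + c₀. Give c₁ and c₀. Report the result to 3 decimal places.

Forming AᵀA = [[130, 16]; [16, 6]] and Aᵀs = [239, 21]ᵀ gives AᵀA·[c₁, c₀]ᵀ = Aᵀs.
Determinant 130·6 − 16² = 524.
c₁ = (239·6 − 16·21)/524 = 549/262; c₀ = (130·21 − 16·239)/524 = -547/262.

c₁ = 2.095, c₀ = -2.088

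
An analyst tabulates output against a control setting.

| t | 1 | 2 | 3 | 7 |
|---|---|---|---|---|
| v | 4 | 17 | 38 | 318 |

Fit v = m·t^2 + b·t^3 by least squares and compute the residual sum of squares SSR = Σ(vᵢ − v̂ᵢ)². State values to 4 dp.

Normal-equation sums: Σt^2·t^2 = 2499, Σt^2·t^3 = 17083, Σt^3·t^3 = 118443.
Moment sums: Σt^2·v = 15996, Σt^3·v = 110240.
So AᵀA·[m, b]ᵀ = Aᵀv: [[2499, 17083]; [17083, 118443]]·[m, b]ᵀ = [15996, 110240]ᵀ.
det = 2499·118443 − 17083² = 4160168.
m = (15996·118443 − 17083·110240)/4160168 = 2846077/1040042; b = (2499·110240 − 17083·15996)/4160168 = 557523/1040042.
Residuals: 378284/520021, 918111/520021, -573109/520021, 22597/520021; SSR = 2528727/520021.

SSR = 4.8627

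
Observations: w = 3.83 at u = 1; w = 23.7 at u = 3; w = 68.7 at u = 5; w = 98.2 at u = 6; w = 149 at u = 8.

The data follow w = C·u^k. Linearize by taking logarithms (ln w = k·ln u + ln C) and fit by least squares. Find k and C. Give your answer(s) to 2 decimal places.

Linearized form: ln w = k·ln u + ln C. From the 5 transformed points,
Σln u = 6.5793, Σ(ln u)² = 11.3317, Σln w = 18.3290, Σln u·ln w = 28.9094.
Equations: 11.3317·k + 6.5793·ln C = 28.9094;  6.5793·k + 5·ln C = 18.3290.
Slope k = (n·Σln u·ln w − Σln u·Σln w)/(n·Σ(ln u)² − (Σln u)²) = (5·28.9094 − 6.5793·18.3290)/13.3720 = 1.79146; ln C = (Σln w − k·Σln u)/n = 1.30851, so C = exp(1.30851) = 3.70067.

k = 1.79, C = 3.70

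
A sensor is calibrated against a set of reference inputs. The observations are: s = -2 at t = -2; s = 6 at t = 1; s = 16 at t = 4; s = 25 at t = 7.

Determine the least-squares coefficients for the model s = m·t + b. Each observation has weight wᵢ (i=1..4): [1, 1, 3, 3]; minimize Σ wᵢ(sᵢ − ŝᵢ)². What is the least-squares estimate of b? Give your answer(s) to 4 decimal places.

b = 3.7083

Forming XᵀWX = [[200, 32]; [32, 8]] and XᵀWs = [727, 127]ᵀ gives XᵀWX·[m, b]ᵀ = XᵀWs.
Δ = 200·8 − 32² = 576.
m = (727·8 − 32·127)/576 = 73/24; b = (200·127 − 32·727)/576 = 89/24.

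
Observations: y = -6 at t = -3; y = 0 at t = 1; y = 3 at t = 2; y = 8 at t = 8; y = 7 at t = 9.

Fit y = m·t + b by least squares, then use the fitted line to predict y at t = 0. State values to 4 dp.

Sums needed: Σt·t = 159, Σt = 17, Σ1 = 5.
For Aᵀy: Σt·y = 151, Σy = 12.
So AᵀA·[m, b]ᵀ = Aᵀy: [[159, 17]; [17, 5]]·[m, b]ᵀ = [151, 12]ᵀ.
Determinant 159·5 − 17² = 506.
m = (151·5 − 17·12)/506 = 551/506; b = (159·12 − 17·151)/506 = -659/506.
At t = 0: ŷ = (551/506)·(0) + (-659/506)·(1) = -659/506.

ŷ = -1.3024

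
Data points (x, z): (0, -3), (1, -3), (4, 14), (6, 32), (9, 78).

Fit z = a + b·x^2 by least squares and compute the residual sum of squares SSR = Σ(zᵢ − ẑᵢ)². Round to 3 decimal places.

SSR = 2.793

Compute the Gram sums: Σ1 = 5, Σx^2 = 134, Σx^2·x^2 = 8114.
Right-hand side: Σz = 118, Σx^2·z = 7691.
Normal equations: [[5, 134]; [134, 8114]]·[a, b]ᵀ = [118, 7691]ᵀ.
Δ = 5·8114 − 134² = 22614.
a = (118·8114 − 134·7691)/22614 = -36571/11307; b = (5·7691 − 134·118)/22614 = 22643/22614.
Residuals: 2650/11307, -5781/7538, 4575/3769, -9179/11307, 2951/22614; SSR = 63151/22614.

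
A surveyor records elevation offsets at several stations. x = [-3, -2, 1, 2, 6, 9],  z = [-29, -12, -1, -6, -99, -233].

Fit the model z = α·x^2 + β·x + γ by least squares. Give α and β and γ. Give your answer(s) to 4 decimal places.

α = -3.0513, β = 1.3288, γ = 2.4414

From the data, Σx^2·x^2 = 7971, Σx^2·x = 919, Σx^2 = 135, Σx·x = 135, Σx = 13, Σ1 = 6.
And Σx^2·z = -22771, Σx·z = -2593, Σz = -380.
AᵀA·[α, β, γ]ᵀ = Aᵀz becomes [[7971, 919, 135]; [919, 135, 13]; [135, 13, 6]]·[α, β, γ]ᵀ = [-22771, -2593, -380]ᵀ.
Inverting the 3×3 Gram matrix, [α, β, γ]ᵀ = [-615871/201840, 89403/67280, 246389/100920]ᵀ.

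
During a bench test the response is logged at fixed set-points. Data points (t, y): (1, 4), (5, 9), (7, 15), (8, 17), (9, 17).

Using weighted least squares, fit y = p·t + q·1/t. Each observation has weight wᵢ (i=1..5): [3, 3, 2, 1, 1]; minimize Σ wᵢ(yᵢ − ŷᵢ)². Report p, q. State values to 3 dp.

p = 1.952, q = 1.938

Forming XᵀWX = [[321, 10]; [10, 20250073/6350400]] and XᵀWy = [646, 64763/2520]ᵀ gives XᵀWX·[p, q]ᵀ = XᵀWy.
det = 321·(20250073/6350400) − 10² = 1955077811/2116800.
p = (646·(20250073/6350400) − 10·(64763/2520))/(1955077811/2116800) = 11449519558/5865233433; q = (321·(64763/2520) − 10·646)/(1955077811/2116800) = 3788167320/1955077811.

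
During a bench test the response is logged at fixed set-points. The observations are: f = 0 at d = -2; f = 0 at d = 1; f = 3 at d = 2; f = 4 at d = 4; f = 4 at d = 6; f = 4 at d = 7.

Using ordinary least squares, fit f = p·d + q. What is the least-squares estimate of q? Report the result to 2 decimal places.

The normal system XᵀX·[p, q]ᵀ = Xᵀf is [[110, 18]; [18, 6]]·[p, q]ᵀ = [74, 15]ᵀ.
Determinant 110·6 − 18² = 336.
p = (74·6 − 18·15)/336 = 29/56; q = (110·15 − 18·74)/336 = 53/56.

q = 0.95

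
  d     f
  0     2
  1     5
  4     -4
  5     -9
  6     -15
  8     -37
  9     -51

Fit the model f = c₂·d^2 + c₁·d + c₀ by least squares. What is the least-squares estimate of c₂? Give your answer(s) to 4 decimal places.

c₂ = -0.9196

The normal equations are: 12835·c₂ + 1647·c₁ + 223·c₀ = -7323;  1647·c₂ + 223·c₁ + 33·c₀ = -901;  223·c₂ + 33·c₁ + 7·c₀ = -109.
Solving the 3×3 system (Gaussian elimination) gives c₂ = -7253/7887, c₁ = 6265/2629, c₀ = 19643/7887.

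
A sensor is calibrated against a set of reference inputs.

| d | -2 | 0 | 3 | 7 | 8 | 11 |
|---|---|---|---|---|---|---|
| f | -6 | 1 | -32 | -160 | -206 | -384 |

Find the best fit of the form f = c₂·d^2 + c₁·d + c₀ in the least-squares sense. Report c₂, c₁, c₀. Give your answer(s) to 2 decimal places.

From the data, Σd^2·d^2 = 21235, Σd^2·d = 2205, Σd^2 = 247, Σd·d = 247, Σd = 27, Σ1 = 6.
For Mᵀf: Σd^2·f = -67800, Σd·f = -7076, Σf = -787.
MᵀM·[c₂, c₁, c₀]ᵀ = Mᵀf becomes [[21235, 2205, 247]; [2205, 247, 27]; [247, 27, 6]]·[c₂, c₁, c₀]ᵀ = [-67800, -7076, -787]ᵀ.
Solving the 3×3 system (Gaussian elimination) gives c₂ = -1733863/579436, c₁ = -1211453/579436, c₀ = 37555/26338.

c₂ = -2.99, c₁ = -2.09, c₀ = 1.43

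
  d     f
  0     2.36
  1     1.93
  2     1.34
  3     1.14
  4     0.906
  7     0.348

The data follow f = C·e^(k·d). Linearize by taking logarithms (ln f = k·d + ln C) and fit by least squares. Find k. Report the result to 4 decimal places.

k = -0.2716

With ln fᵢ as the transformed response and dᵢ as the regressor:
Σd = 17.0000, Σ(d)² = 79.0000, Σln f = 0.7856, Σd·ln f = -6.1478.
Normal system: [[79.0000, 17.0000]; [17.0000, 6]]·[k, ln C]ᵀ = [-6.1478, 0.7856]ᵀ.
Δ = 79.0000·6 − (17.0000)² = 185.0000; k = (-6.1478·6 − 17.0000·0.7856)/185.0000 = -0.27158, ln C = (79.0000·0.7856 − 17.0000·-6.1478)/185.0000 = 0.90041.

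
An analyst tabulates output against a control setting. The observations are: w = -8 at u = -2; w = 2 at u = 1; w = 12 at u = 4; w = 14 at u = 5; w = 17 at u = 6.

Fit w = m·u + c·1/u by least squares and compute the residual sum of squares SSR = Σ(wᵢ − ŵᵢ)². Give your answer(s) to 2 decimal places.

SSR = 6.21

The normal equations are: 82·m + 5·c = 238;  5·m + (4969/3600)·c = 439/30.
(Σu·u = 82, Σu·1/u = 5, Σ1/u·1/u = 4969/3600, Σu·w = 238, Σ1/u·w = 439/30.)
Eliminating c: (4969/3600)·(row 1) − 5·(row 2) gives (158729/1800)·m = (4969/3600)·238 − 5·(439/30) = 459611/1800, so m = 459611/158729.
Then c = ((439/30) − 5·(459611/158729))/(4969/3600) = 17880/158729.
Residuals: -341670/158729, -160033/158729, 61834/158729, -79425/158729, -62253/158729; SSR = 985051/158729.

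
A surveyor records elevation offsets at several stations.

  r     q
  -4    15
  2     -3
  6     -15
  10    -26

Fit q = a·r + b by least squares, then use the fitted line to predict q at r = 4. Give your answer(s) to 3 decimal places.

MᵀM·[a, b]ᵀ = Mᵀq reads: 156·a + 14·b = -416;  14·a + 4·b = -29.
Eliminating b: 4·(row 1) − 14·(row 2) gives 428·a = 4·(-416) − 14·(-29) = -1258, so a = -629/214.
Then b = ((-29) − 14·(-629/214))/4 = 325/107.
At r = 4: q̂ = (-629/214)·(4) + (325/107)·(1) = -933/107.

q̂ = -8.720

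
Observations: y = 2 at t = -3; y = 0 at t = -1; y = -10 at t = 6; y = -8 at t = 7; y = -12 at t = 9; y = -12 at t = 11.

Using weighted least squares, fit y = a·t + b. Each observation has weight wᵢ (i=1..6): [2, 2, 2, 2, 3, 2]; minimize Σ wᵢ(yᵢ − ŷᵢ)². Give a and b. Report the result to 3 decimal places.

Forming XᵀWX = [[675, 67]; [67, 13]] and XᵀWy = [-832, -92]ᵀ gives XᵀWX·[a, b]ᵀ = XᵀWy.
Eliminating b: 13·(row 1) − 67·(row 2) gives 4286·a = 13·(-832) − 67·(-92) = -4652, so a = -2326/2143.
Then b = ((-92) − 67·(-2326/2143))/13 = -3178/2143.

a = -1.085, b = -1.483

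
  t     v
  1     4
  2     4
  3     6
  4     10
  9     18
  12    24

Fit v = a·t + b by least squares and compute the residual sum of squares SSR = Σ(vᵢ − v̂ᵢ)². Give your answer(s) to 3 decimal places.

SSR = 4.134

Compute the Gram sums: Σt·t = 255, Σt = 31, Σ1 = 6.
And Σt·v = 520, Σv = 66.
Normal equations: [[255, 31]; [31, 6]]·[a, b]ᵀ = [520, 66]ᵀ.
Eliminating b: 6·(row 1) − 31·(row 2) gives 569·a = 6·520 − 31·66 = 1074, so a = 1074/569.
Then b = (66 − 31·(1074/569))/6 = 710/569.
Residuals: 492/569, -582/569, -518/569, 684/569, -134/569, 58/569; SSR = 2352/569.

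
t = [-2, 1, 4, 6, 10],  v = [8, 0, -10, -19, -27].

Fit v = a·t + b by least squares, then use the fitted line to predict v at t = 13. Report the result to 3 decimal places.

v̂ = -37.547

Normal-equation sums: Σt·t = 157, Σt = 19, Σ1 = 5.
Right-hand side: Σt·v = -440, Σv = -48.
Normal equations: [[157, 19]; [19, 5]]·[a, b]ᵀ = [-440, -48]ᵀ.
Eliminating b: 5·(row 1) − 19·(row 2) gives 424·a = 5·(-440) − 19·(-48) = -1288, so a = -161/53.
Then b = ((-48) − 19·(-161/53))/5 = 103/53.
At t = 13: v̂ = (-161/53)·(13) + (103/53)·(1) = -1990/53.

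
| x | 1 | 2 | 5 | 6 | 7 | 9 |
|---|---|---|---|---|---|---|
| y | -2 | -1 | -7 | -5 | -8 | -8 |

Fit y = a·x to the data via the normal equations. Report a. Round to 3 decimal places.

The normal equations are: 196·a = -197.
Hence a = -197 / 196 ≈ -1.0051.

a = -1.005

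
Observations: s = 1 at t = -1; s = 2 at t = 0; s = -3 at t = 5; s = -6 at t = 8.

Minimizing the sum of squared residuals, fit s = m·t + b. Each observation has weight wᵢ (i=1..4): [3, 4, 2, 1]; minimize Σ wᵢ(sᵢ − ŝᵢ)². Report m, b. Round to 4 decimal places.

Entries of XᵀWX: Σwᵢ·t·t = 117, Σwᵢ·t = 15, Σwᵢ·1 = 10.
Moment sums: Σwᵢ·t·s = -81, Σwᵢ·s = -1.
XᵀWX·[m, b]ᵀ = XᵀWs becomes [[117, 15]; [15, 10]]·[m, b]ᵀ = [-81, -1]ᵀ.
Δ = 117·10 − 15² = 945.
m = ((-81)·10 − 15·(-1))/945 = -53/63; b = (117·(-1) − 15·(-81))/945 = 122/105.

m = -0.8413, b = 1.1619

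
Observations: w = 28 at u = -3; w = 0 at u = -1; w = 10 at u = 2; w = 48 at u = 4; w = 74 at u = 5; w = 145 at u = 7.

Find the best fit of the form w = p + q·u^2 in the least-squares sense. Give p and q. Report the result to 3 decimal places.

With design matrix M, MᵀM = [[6, 104]; [104, 3380]] and Mᵀw = [305, 10015]ᵀ.
det = 6·3380 − 104² = 9464.
p = (305·3380 − 104·10015)/9464 = -205/182; q = (6·10015 − 104·305)/9464 = 14185/4732.

p = -1.126, q = 2.998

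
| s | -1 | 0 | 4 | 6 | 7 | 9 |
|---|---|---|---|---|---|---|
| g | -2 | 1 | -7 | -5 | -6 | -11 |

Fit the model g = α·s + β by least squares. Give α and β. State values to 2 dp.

α = -0.91, β = -1.19

Compute the Gram sums: Σs·s = 183, Σs = 25, Σ1 = 6.
Right-hand side: Σs·g = -197, Σg = -30.
Normal equations: [[183, 25]; [25, 6]]·[α, β]ᵀ = [-197, -30]ᵀ.
Determinant 183·6 − 25² = 473.
α = ((-197)·6 − 25·(-30))/473 = -432/473; β = (183·(-30) − 25·(-197))/473 = -565/473.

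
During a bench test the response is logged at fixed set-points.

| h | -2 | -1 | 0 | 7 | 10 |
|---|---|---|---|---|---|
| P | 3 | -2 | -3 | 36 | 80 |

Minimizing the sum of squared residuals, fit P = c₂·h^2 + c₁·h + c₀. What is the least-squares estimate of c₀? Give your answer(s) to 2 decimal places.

Sums needed: Σh^2·h^2 = 12418, Σh^2·h = 1334, Σh^2 = 154, Σh·h = 154, Σh = 14, Σ1 = 5.
Moment sums: Σh^2·P = 9774, Σh·P = 1048, ΣP = 114.
Row-reducing yields c₂ = 76261/82524, c₁ = -75827/82524, c₀ = -21248/6877.

c₀ = -3.09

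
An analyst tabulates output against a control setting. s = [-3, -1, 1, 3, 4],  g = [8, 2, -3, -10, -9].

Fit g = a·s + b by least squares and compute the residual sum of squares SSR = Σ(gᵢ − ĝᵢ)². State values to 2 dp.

SSR = 6.85

XᵀX·[a, b]ᵀ = Xᵀg reads: 36·a + 4·b = -95;  4·a + 5·b = -12.
Δ = 36·5 − 4² = 164.
a = ((-95)·5 − 4·(-12))/164 = -427/164; b = (36·(-12) − 4·(-95))/164 = -13/41.
Residuals: 83/164, -47/164, -13/164, -307/164, 71/41; SSR = 1123/164.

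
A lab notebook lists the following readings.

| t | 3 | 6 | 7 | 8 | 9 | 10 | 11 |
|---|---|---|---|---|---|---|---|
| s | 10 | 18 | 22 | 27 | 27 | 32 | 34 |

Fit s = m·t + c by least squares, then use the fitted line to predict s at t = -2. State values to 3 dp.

ŝ = -5.592

With design matrix A, AᵀA = [[460, 54]; [54, 7]] and Aᵀs = [1445, 170]ᵀ.
Δ = 460·7 − 54² = 304.
m = (1445·7 − 54·170)/304 = 935/304; c = (460·170 − 54·1445)/304 = 85/152.
At t = -2: ŝ = (935/304)·(-2) + (85/152)·(1) = -425/76.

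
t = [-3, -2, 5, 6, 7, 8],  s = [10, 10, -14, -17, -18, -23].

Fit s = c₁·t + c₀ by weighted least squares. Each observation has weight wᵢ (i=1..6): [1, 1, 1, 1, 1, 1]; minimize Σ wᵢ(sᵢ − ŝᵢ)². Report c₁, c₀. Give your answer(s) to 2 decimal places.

c₁ = -3.08, c₀ = 2.13

Setting ∂/∂c₁ … = 0 gives: 187·c₁ + 21·c₀ = -532;  21·c₁ + 6·c₀ = -52.
(Σwᵢ·t·t = 187, Σwᵢ·t = 21, Σwᵢ·1 = 6, Σwᵢ·t·s = -532, Σwᵢ·s = -52.)
Determinant 187·6 − 21² = 681.
c₁ = ((-532)·6 − 21·(-52))/681 = -700/227; c₀ = (187·(-52) − 21·(-532))/681 = 1448/681.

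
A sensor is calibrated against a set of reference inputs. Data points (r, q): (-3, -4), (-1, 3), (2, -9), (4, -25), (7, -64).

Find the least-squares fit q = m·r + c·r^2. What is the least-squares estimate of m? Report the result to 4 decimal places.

From the data, Σr·r = 79, Σr·r^2 = 387, Σr^2·r^2 = 2755.
For Aᵀq: Σr·q = -557, Σr^2·q = -3605.
Normal equations: [[79, 387]; [387, 2755]]·[m, c]ᵀ = [-557, -3605]ᵀ.
Δ = 79·2755 − 387² = 67876.
m = ((-557)·2755 − 387·(-3605))/67876 = -34850/16969; c = (79·(-3605) − 387·(-557))/67876 = -17309/16969.

m = -2.0537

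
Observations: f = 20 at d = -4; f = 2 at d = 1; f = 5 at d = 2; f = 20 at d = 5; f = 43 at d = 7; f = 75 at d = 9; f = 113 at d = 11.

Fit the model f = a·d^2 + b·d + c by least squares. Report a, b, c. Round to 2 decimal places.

XᵀX·[a, b, c]ᵀ = Xᵀf reads: 24501·a + 2473·b + 297·c = 22697;  2473·a + 297·b + 31·c = 2251;  297·a + 31·b + 7·c = 278.
(Σd^2·d^2 = 24501, Σd^2·d = 2473, Σd^2 = 297, Σd·d = 297, Σd = 31, Σ1 = 7, Σd^2·f = 22697, Σd·f = 2251, Σf = 278.)
Row-reducing yields a = 1961677/1960882, b = -1698295/1960882, c = 1082448/980441.

a = 1.00, b = -0.87, c = 1.10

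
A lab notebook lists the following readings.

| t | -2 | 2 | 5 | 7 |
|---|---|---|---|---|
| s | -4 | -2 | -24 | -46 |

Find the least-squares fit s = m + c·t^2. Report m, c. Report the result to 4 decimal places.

Sums needed: Σ1 = 4, Σt^2 = 82, Σt^2·t^2 = 3058.
And Σs = -76, Σt^2·s = -2878.
MᵀM·[m, c]ᵀ = Mᵀs becomes [[4, 82]; [82, 3058]]·[m, c]ᵀ = [-76, -2878]ᵀ.
det = 4·3058 − 82² = 5508.
m = ((-76)·3058 − 82·(-2878))/5508 = 299/459; c = (4·(-2878) − 82·(-76))/5508 = -440/459.

m = 0.6514, c = -0.9586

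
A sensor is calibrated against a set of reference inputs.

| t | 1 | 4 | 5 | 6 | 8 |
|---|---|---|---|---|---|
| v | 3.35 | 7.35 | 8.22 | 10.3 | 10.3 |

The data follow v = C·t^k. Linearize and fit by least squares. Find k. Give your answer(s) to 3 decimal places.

Taking logs, ln v = k·ln t + ln C, so regress ln v on ln t.
AᵀA = [[12.0466, 6.8669]; [6.8669, 5]], rhs = [15.1838, 9.9745]ᵀ  (here Σln t = 6.8669, Σ(ln t)² = 12.0466, Σln v = 9.9745, Σln t·ln v = 15.1838).
Δ = 12.0466·5 − (6.8669)² = 13.0781; k = (15.1838·5 − 6.8669·9.9745)/13.0781 = 0.56773, ln C = (12.0466·9.9745 − 6.8669·15.1838)/13.0781 = 1.21519.

k = 0.568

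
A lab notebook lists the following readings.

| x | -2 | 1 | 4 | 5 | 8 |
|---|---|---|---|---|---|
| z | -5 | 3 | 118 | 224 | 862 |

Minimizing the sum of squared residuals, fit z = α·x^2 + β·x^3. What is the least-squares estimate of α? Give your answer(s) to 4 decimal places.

α = 1.4234

The normal equations are: 4994·α + 36886·β = 62639;  36886·α + 281930·β = 476939.
Eliminating β: 281930·(row 1) − 36886·(row 2) gives 47381424·α = 281930·62639 − 36886·476939 = 67441316, so α = 16860329/11845356.
Then β = (476939 − 36886·(16860329/11845356))/281930 = 17832803/11845356.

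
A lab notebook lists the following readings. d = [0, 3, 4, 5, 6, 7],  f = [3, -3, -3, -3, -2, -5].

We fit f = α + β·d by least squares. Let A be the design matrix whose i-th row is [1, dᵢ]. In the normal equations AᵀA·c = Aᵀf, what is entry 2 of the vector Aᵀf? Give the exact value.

Entry 2 ↔ basis d, so (Aᵀf)_{2} = Σᵢ (d)·fᵢ = (0)·(3) + (3)·(-3) + (4)·(-3) + (5)·(-3) + (6)·(-2) + (7)·(-5) = -83.

-83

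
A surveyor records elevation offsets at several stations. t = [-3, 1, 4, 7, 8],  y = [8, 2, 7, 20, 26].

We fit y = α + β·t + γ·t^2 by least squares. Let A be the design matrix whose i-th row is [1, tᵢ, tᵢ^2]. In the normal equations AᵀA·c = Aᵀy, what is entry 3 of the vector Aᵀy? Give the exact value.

Entry 3 ↔ basis t^2, so (Aᵀy)_{3} = Σᵢ (t^2)·yᵢ = (9)·(8) + (1)·(2) + (16)·(7) + (49)·(20) + (64)·(26) = 2830.

2830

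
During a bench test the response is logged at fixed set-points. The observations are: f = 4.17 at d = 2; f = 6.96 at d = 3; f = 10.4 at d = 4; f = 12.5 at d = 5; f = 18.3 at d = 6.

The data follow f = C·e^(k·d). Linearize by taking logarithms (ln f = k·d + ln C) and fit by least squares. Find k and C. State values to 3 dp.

k = 0.354, C = 2.250

Linearized form: ln f = k·d + ln C. From the 5 transformed points,
Over the data: Σd = 20.0000, Σ(d)² = 90.0000, Σln f = 11.1425, Σd·ln f = 48.1136.
Normal system: [[90.0000, 20.0000]; [20.0000, 5]]·[k, ln C]ᵀ = [48.1136, 11.1425]ᵀ.
Solving (det = 50.0000): k = 0.35435, ln C = 0.81110, so C = exp(0.81110) = 2.25038.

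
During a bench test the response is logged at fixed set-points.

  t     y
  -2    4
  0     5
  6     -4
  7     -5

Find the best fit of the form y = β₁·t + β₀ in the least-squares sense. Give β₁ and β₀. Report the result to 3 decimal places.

β₁ = -1.140, β₀ = 3.136

Normal-equation sums: Σt·t = 89, Σt = 11, Σ1 = 4.
And Σt·y = -67, Σy = 0.
Eliminating β₀: 4·(row 1) − 11·(row 2) gives 235·β₁ = 4·(-67) − 11·0 = -268, so β₁ = -268/235.
Then β₀ = (0 − 11·(-268/235))/4 = 737/235.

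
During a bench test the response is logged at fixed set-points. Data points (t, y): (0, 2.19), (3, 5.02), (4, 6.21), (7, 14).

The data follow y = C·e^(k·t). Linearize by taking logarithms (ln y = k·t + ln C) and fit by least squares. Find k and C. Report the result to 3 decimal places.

k = 0.264, C = 2.207

Taking logs, ln y = k·t + ln C, so regress ln y on t.
AᵀA = [[74.0000, 14.0000]; [14.0000, 4]], rhs = [30.6183, 6.8625]ᵀ  (here Σt = 14.0000, Σ(t)² = 74.0000, Σln y = 6.8625, Σt·ln y = 30.6183).
Solving (det = 100.0000): k = 0.26398, ln C = 0.79172, so C = exp(0.79172) = 2.20719.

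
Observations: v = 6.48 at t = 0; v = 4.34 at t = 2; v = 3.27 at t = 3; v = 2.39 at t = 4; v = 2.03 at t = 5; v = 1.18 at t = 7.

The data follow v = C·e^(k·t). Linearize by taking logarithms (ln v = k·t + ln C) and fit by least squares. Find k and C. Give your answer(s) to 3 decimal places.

Taking logs, ln v = k·t + ln C, so regress ln v on t.
Over the data: Σt = 21.0000, Σ(t)² = 103.0000, Σln v = 6.2662, Σt·ln v = 14.6741.
Normal system: [[103.0000, 21.0000]; [21.0000, 6]]·[k, ln C]ᵀ = [14.6741, 6.2662]ᵀ.
Solving (det = 177.0000): k = -0.24602, ln C = 1.90546, so C = exp(1.90546) = 6.72248.

k = -0.246, C = 6.722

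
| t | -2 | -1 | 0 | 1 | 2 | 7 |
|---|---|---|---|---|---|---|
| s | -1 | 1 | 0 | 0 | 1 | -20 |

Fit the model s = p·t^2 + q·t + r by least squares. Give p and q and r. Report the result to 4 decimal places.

From the data, Σt^2·t^2 = 2435, Σt^2·t = 343, Σt^2 = 59, Σt·t = 59, Σt = 7, Σ1 = 6.
Moment sums: Σt^2·s = -979, Σt·s = -137, Σs = -19.
Solving the 3×3 system (Gaussian elimination) gives p = -1757/3824, q = 4189/19120, r = 2619/2390.

p = -0.4595, q = 0.2191, r = 1.0958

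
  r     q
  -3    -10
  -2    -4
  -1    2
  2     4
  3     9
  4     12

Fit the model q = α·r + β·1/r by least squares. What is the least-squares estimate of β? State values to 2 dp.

Entries of MᵀM: Σr·r = 43, Σr·1/r = 6, Σ1/r·1/r = 257/144.
Moment sums: Σr·q = 119, Σ1/r·q = 34/3.
Normal equations: [[43, 6]; [6, 257/144]]·[α, β]ᵀ = [119, 34/3]ᵀ.
Eliminating β: (257/144)·(row 1) − 6·(row 2) gives (5867/144)·α = (257/144)·119 − 6·(34/3) = 20791/144, so α = 20791/5867.
Then β = ((34/3) − 6·(20791/5867))/(257/144) = -32640/5867.

β = -5.56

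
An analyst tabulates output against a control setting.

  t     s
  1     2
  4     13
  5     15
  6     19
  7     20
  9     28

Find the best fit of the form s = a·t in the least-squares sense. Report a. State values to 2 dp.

a = 3.05

With design matrix A, AᵀA = [[208]] and Aᵀs = [635]ᵀ.
Hence a = 635 / 208 ≈ 3.05288.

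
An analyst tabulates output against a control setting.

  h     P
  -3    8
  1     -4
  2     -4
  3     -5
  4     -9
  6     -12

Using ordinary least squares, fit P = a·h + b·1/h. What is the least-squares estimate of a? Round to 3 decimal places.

Normal-equation sums: Σh·h = 75, Σh·1/h = 6, Σ1/h·1/h = 25/16.
And Σh·P = -159, Σ1/h·P = -175/12.
Eliminating b: (25/16)·(row 1) − 6·(row 2) gives (1299/16)·a = (25/16)·(-159) − 6·(-175/12) = -2575/16, so a = -2575/1299.
Then b = ((-175/12) − 6·(-2575/1299))/(25/16) = -2236/1299.

a = -1.982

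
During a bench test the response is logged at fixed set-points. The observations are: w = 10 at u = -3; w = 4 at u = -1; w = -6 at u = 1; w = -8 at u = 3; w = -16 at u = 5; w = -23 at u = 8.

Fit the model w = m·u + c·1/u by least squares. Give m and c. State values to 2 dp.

AᵀA·[m, c]ᵀ = Aᵀw reads: 109·m + 6·c = -328;  6·m + (32801/14400)·c = -883/40.
Eliminating c: (32801/14400)·(row 1) − 6·(row 2) gives (3056909/14400)·m = (32801/14400)·(-328) − 6·(-883/40) = -1106431/1800, so m = -8851448/3056909.
Then c = ((-883/40) − 6·(-8851448/3056909))/(32801/14400) = -6309720/3056909.

m = -2.90, c = -2.06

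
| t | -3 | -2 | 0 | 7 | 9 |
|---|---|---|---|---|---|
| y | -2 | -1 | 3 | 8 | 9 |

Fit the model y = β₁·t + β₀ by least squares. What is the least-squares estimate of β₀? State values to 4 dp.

β₀ = 1.4074

Forming XᵀX = [[143, 11]; [11, 5]] and Xᵀy = [145, 17]ᵀ gives XᵀX·[β₁, β₀]ᵀ = Xᵀy.
det = 143·5 − 11² = 594.
β₁ = (145·5 − 11·17)/594 = 269/297; β₀ = (143·17 − 11·145)/594 = 38/27.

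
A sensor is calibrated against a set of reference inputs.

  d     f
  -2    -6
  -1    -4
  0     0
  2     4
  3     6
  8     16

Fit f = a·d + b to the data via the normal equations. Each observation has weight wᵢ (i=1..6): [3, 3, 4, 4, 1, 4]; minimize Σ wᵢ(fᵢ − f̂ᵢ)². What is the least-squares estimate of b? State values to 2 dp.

b = -0.93

With design matrix A, AᵀWA = [[296, 34]; [34, 19]] and AᵀWf = [610, 56]ᵀ.
Eliminating b: 19·(row 1) − 34·(row 2) gives 4468·a = 19·610 − 34·56 = 9686, so a = 4843/2234.
Then b = (56 − 34·(4843/2234))/19 = -1041/1117.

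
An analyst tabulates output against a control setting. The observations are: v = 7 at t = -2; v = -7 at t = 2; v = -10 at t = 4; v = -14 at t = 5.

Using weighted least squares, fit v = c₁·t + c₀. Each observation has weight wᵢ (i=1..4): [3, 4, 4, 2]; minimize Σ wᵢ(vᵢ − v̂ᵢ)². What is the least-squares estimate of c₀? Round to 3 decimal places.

c₀ = 0.465

Sums needed: Σwᵢ·t·t = 142, Σwᵢ·t = 28, Σwᵢ·1 = 13.
And Σwᵢ·t·v = -398, Σwᵢ·v = -75.
AᵀWA·[c₁, c₀]ᵀ = AᵀWv becomes [[142, 28]; [28, 13]]·[c₁, c₀]ᵀ = [-398, -75]ᵀ.
Eliminating c₀: 13·(row 1) − 28·(row 2) gives 1062·c₁ = 13·(-398) − 28·(-75) = -3074, so c₁ = -1537/531.
Then c₀ = ((-75) − 28·(-1537/531))/13 = 247/531.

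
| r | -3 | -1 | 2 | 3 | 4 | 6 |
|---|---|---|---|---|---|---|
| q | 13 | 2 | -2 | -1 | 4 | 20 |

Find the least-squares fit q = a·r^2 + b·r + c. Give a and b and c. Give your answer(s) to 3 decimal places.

With design matrix M, MᵀM = [[1731, 287, 75]; [287, 75, 11]; [75, 11, 6]] and Mᵀq = [886, 88, 36]ᵀ.
Row-reducing yields a = 12371/12696, b = -415/184, c = -6491/3174.

a = 0.974, b = -2.255, c = -2.045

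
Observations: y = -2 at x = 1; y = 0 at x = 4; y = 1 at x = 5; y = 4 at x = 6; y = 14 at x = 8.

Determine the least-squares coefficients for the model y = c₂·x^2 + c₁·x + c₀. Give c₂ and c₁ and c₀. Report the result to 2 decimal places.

The normal system AᵀA·[c₂, c₁, c₀]ᵀ = Aᵀy is [[6274, 918, 142]; [918, 142, 24]; [142, 24, 5]]·[c₂, c₁, c₀]ᵀ = [1063, 139, 17]ᵀ.
Row-reducing yields c₂ = 2475/5224, c₁ = -10643/5224, c₀ = -721/2612.

c₂ = 0.47, c₁ = -2.04, c₀ = -0.28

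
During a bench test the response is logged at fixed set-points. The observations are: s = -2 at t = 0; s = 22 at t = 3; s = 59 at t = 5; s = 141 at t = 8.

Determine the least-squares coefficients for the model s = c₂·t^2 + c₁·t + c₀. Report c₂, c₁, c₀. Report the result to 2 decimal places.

c₂ = 1.93, c₁ = 2.45, c₀ = -2.15

Sums needed: Σt^2·t^2 = 4802, Σt^2·t = 664, Σt^2 = 98, Σt·t = 98, Σt = 16, Σ1 = 4.
Right-hand side: Σt^2·s = 10697, Σt·s = 1489, Σs = 220.
Normal equations: [[4802, 664, 98]; [664, 98, 16]; [98, 16, 4]]·[c₂, c₁, c₀]ᵀ = [10697, 1489, 220]ᵀ.
Row-reducing yields c₂ = 29/15, c₁ = 1247/510, c₀ = -73/34.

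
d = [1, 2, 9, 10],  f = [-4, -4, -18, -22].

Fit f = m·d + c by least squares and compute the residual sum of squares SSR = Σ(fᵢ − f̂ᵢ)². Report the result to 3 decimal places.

The normal equations are: 186·m + 22·c = -394;  22·m + 4·c = -48.
Eliminating c: 4·(row 1) − 22·(row 2) gives 260·m = 4·(-394) − 22·(-48) = -520, so m = -2.
Then c = ((-48) − 22·(-2))/4 = -1.
Residuals: -1, 1, 1, -1; SSR = 4.

SSR = 4.000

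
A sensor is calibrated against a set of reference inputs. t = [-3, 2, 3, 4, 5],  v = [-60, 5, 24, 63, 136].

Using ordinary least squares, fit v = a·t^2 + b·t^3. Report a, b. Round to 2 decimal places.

a = -2.07, b = 1.51

Normal-equation sums: Σt^2·t^2 = 1059, Σt^2·t^3 = 4181, Σt^3·t^3 = 21243.
Moment sums: Σt^2·v = 4104, Σt^3·v = 23340.
XᵀX·[a, b]ᵀ = Xᵀv becomes [[1059, 4181]; [4181, 21243]]·[a, b]ᵀ = [4104, 23340]ᵀ.
Δ = 1059·21243 − 4181² = 5015576.
a = (4104·21243 − 4181·23340)/5015576 = -2600817/1253894; b = (1059·23340 − 4181·4104)/5015576 = 1889559/1253894.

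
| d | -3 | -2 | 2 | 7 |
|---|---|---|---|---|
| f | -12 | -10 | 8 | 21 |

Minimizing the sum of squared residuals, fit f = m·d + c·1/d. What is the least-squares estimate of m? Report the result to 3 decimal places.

Entries of MᵀM: Σd·d = 66, Σd·1/d = 4, Σ1/d·1/d = 557/882.
And Σd·f = 219, Σ1/d·f = 16.
MᵀM·[m, c]ᵀ = Mᵀf becomes [[66, 4]; [4, 557/882]]·[m, c]ᵀ = [219, 16]ᵀ.
Eliminating c: (557/882)·(row 1) − 4·(row 2) gives (3775/147)·m = (557/882)·219 − 4·16 = 21845/294, so m = 4369/1510.
Then c = (16 − 4·(4369/1510))/(557/882) = 5292/755.

m = 2.893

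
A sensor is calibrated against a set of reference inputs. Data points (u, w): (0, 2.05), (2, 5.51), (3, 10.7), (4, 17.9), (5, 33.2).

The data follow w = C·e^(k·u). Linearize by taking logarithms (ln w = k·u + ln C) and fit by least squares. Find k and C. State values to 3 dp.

Let Y = ln w. Fitting Y = k·u + ln C by least squares:
AᵀA = [[54.0000, 14.0000]; [14.0000, 5]], rhs = [39.5758, 11.1820]ᵀ  (here Σu = 14.0000, Σ(u)² = 54.0000, Σln w = 11.1820, Σu·ln w = 39.5758).
Slope k = (n·Σu·ln w − Σu·Σln w)/(n·Σ(u)² − (Σu)²) = (5·39.5758 − 14.0000·11.1820)/74.0000 = 0.55853; ln C = (Σln w − k·Σu)/n = 0.67252, so C = exp(0.67252) = 1.95917.

k = 0.559, C = 1.959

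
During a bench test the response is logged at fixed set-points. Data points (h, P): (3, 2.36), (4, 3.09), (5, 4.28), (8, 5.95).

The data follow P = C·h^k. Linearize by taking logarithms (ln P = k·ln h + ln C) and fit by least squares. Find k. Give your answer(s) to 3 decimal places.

k = 0.958

With ln Pᵢ as the transformed response and ln hᵢ as the regressor:
Over the data: Σln h = 6.1738, Σ(ln h)² = 10.0431, Σln P = 5.2242, Σln h·ln P = 8.5558.
Normal system: [[10.0431, 6.1738]; [6.1738, 4]]·[k, ln C]ᵀ = [8.5558, 5.2242]ᵀ.
Δ = 10.0431·4 − (6.1738)² = 2.0569; k = (8.5558·4 − 6.1738·5.2242)/2.0569 = 0.95792, ln C = (10.0431·5.2242 − 6.1738·8.5558)/2.0569 = -0.17245.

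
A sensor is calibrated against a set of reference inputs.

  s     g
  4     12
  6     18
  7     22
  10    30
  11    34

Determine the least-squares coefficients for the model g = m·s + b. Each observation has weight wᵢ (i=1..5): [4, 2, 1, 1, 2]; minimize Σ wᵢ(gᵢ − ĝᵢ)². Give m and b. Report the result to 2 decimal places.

m = 3.11, b = -0.46

Compute the Gram sums: Σwᵢ·s·s = 527, Σwᵢ·s = 67, Σwᵢ·1 = 10.
Right-hand side: Σwᵢ·s·g = 1610, Σwᵢ·g = 204.
Normal equations: [[527, 67]; [67, 10]]·[m, b]ᵀ = [1610, 204]ᵀ.
Δ = 527·10 − 67² = 781.
m = (1610·10 − 67·204)/781 = 2432/781; b = (527·204 − 67·1610)/781 = -362/781.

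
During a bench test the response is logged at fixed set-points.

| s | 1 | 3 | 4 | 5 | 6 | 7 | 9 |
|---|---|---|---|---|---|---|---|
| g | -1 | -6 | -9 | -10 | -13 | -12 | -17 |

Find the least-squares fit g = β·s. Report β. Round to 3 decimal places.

Sums needed: Σs·s = 217.
Moment sums: Σs·g = -420.
Normal equations: [[217]]·[β]ᵀ = [-420]ᵀ.
Hence β = -420 / 217 ≈ -1.93548.

β = -1.935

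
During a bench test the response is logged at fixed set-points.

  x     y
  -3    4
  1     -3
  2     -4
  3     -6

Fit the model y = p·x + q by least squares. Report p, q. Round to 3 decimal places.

p = -1.651, q = -1.012

The normal equations are: 23·p + 3·q = -41;  3·p + 4·q = -9.
det = 23·4 − 3² = 83.
p = ((-41)·4 − 3·(-9))/83 = -137/83; q = (23·(-9) − 3·(-41))/83 = -84/83.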